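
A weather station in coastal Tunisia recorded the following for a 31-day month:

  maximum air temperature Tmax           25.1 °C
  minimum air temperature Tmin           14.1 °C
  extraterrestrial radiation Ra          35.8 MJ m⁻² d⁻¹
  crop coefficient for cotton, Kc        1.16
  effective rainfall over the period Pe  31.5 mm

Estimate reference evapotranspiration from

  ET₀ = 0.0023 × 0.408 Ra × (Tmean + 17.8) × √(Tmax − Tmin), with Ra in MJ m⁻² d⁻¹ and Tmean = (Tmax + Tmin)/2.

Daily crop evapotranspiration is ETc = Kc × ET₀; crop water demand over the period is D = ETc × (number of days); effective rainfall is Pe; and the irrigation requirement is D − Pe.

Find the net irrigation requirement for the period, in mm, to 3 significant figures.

Tmean = (25.1 + 14.1)/2 = 19.60 °C
0.408 Ra = 0.408 × 35.8 = 14.6064 mm/d equivalent
ET₀ = 0.0023 × 14.6064 × (19.60 + 17.8) × √11.0 = 0.0023 × 14.6064 × 37.40 × 3.3166 = 4.1671 mm/d
ETc = Kc × ET₀ = 1.16 × 4.1671 = 4.8338 mm/d
Crop demand D = ETc × 31 d = 4.8338 × 31 = 149.848 mm
D − Pe = 149.848 − 31.5 = 118.348 mm

118 mm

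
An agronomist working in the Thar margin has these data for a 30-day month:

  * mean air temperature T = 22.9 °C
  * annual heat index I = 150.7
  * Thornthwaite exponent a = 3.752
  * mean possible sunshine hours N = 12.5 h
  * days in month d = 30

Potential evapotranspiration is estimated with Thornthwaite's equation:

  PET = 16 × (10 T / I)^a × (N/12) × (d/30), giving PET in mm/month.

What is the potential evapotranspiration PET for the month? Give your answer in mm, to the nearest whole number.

10T/I = 10 × 22.9 / 150.7 = 1.5196
(10T/I)^a = 1.5196^3.752 = 4.8067
Uncorrected PET = 16 × 4.8067 = 76.907 mm
Correction = (N/12)(d/30) = (12.5/12)(30/30) = 1.0417
PET = 76.907 × 1.0417 = 80.114 mm/month

80 mm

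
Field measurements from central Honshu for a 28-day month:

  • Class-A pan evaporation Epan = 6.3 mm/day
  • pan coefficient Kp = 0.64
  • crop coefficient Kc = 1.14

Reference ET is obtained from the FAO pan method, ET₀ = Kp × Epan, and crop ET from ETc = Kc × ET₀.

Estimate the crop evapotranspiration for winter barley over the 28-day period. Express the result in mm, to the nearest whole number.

ET₀ = 0.64 × 6.3 = 4.0320 mm/d
ETc = Kc × ET₀ = 1.14 × 4.0320 = 4.5965 mm/d
Over 28 days: 4.5965 × 28 = 128.702 mm

129 mm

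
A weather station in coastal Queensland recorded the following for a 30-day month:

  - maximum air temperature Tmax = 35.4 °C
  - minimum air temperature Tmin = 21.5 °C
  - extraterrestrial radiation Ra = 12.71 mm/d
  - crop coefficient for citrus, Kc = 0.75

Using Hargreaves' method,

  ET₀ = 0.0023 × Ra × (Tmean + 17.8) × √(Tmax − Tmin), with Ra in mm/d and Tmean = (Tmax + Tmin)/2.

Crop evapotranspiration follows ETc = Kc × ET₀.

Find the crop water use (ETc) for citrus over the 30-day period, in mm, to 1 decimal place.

Tmean = (35.4 + 21.5)/2 = 28.45 °C
ET₀ = 0.0023 × 12.71 × (28.45 + 17.8) × √13.9 = 0.0023 × 12.71 × 46.25 × 3.7283 = 5.0408 mm/d
ETc = Kc × ET₀ = 0.75 × 5.0408 = 3.7806 mm/d
Over 30 days: 3.7806 × 30 = 113.418 mm

113.4 mm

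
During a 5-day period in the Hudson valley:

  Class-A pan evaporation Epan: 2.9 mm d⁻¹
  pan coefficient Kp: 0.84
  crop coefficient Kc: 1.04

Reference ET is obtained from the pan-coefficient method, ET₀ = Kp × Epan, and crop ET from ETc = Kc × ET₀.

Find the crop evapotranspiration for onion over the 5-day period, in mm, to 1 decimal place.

12.7 mm

ET₀ = 0.84 × 2.9 = 2.4360 mm/d
ETc = Kc × ET₀ = 1.04 × 2.4360 = 2.5334 mm/d
Over 5 days: 2.5334 × 5 = 12.667 mm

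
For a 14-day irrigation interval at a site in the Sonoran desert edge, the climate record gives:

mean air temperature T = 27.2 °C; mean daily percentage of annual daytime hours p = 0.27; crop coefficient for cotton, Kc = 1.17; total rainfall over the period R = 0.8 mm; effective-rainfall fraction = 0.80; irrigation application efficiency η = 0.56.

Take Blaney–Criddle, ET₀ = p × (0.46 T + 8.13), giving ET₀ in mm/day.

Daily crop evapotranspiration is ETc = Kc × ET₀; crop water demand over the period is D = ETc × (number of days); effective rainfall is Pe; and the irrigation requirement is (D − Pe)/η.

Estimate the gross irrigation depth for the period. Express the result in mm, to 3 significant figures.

ET₀ = 0.27 × (0.46 × 27.2 + 8.13) = 0.27 × 20.642 = 5.5733 mm/d
ETc = Kc × ET₀ = 1.17 × 5.5733 = 6.5208 mm/d
Crop demand D = ETc × 14 d = 6.5208 × 14 = 91.291 mm
Pe = 0.80 × 0.8 = 0.640 mm
D − Pe = 91.291 − 0.640 = 90.651 mm
Gross irrigation = 90.651 / 0.56 = 161.877 mm

162 mm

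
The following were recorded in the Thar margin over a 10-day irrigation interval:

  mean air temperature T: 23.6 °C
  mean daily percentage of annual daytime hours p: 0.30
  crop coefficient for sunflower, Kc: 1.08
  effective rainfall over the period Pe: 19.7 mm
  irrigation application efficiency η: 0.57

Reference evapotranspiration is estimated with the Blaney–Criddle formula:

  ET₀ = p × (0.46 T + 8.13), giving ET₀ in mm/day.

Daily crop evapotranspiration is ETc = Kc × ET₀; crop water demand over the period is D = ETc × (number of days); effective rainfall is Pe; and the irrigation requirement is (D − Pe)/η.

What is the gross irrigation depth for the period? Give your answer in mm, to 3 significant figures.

ET₀ = 0.30 × (0.46 × 23.6 + 8.13) = 0.30 × 18.986 = 5.6958 mm/d
ETc = Kc × ET₀ = 1.08 × 5.6958 = 6.1515 mm/d
Crop demand D = ETc × 10 d = 6.1515 × 10 = 61.515 mm
D − Pe = 61.515 − 19.7 = 41.815 mm
Gross irrigation = 41.815 / 0.57 = 73.360 mm

73.4 mm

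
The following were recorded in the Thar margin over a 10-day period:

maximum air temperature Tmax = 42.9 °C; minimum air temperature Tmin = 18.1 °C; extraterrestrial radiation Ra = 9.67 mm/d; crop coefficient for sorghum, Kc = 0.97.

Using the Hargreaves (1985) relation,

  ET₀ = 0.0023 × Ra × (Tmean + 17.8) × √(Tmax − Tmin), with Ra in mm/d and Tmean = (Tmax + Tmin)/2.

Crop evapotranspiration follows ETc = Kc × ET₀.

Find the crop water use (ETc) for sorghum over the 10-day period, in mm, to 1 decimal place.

51.9 mm

Tmean = (42.9 + 18.1)/2 = 30.50 °C
ET₀ = 0.0023 × 9.67 × (30.50 + 17.8) × √24.8 = 0.0023 × 9.67 × 48.30 × 4.9800 = 5.3497 mm/d
ETc = Kc × ET₀ = 0.97 × 5.3497 = 5.1892 mm/d
Over 10 days: 5.1892 × 10 = 51.892 mm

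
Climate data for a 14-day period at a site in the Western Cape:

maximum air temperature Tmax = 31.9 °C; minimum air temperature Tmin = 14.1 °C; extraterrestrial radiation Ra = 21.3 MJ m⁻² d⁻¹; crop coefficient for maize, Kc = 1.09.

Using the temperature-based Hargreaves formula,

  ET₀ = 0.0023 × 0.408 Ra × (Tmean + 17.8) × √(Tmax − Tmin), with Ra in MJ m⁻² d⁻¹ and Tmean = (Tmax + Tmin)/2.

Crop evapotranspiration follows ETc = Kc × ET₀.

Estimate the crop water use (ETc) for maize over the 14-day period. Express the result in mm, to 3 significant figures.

Tmean = (31.9 + 14.1)/2 = 23.00 °C
0.408 Ra = 0.408 × 21.3 = 8.6904 mm/d equivalent
ET₀ = 0.0023 × 8.6904 × (23.00 + 17.8) × √17.8 = 0.0023 × 8.6904 × 40.80 × 4.2190 = 3.4406 mm/d
ETc = Kc × ET₀ = 1.09 × 3.4406 = 3.7503 mm/d
Over 14 days: 3.7503 × 14 = 52.504 mm

52.5 mm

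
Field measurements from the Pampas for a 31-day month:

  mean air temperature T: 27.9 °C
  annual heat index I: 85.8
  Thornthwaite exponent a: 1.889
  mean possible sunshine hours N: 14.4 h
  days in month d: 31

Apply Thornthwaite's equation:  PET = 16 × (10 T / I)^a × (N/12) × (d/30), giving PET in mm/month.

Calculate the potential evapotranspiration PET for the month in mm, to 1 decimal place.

184.0 mm

10T/I = 10 × 27.9 / 85.8 = 3.2517
(10T/I)^a = 3.2517^1.889 = 9.2763
Uncorrected PET = 16 × 9.2763 = 148.421 mm
Correction = (N/12)(d/30) = (14.4/12)(31/30) = 1.2400
PET = 148.421 × 1.2400 = 184.042 mm/month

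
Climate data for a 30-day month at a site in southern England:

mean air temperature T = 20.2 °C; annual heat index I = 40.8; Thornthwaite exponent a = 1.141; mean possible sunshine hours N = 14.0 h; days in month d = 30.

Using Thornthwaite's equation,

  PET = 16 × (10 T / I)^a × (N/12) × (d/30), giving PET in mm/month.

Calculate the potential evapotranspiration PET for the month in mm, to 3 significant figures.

116 mm

10T/I = 10 × 20.2 / 40.8 = 4.9510
(10T/I)^a = 4.9510^1.141 = 6.2036
Uncorrected PET = 16 × 6.2036 = 99.258 mm
Correction = (N/12)(d/30) = (14.0/12)(30/30) = 1.1667
PET = 99.258 × 1.1667 = 115.804 mm/month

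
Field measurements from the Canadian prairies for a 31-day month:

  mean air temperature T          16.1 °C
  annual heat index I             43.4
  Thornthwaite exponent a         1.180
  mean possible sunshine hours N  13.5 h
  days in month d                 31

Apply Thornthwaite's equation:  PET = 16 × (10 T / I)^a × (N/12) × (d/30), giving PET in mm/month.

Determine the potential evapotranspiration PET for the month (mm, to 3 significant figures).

10T/I = 10 × 16.1 / 43.4 = 3.7097
(10T/I)^a = 3.7097^1.180 = 4.6970
Uncorrected PET = 16 × 4.6970 = 75.152 mm
Correction = (N/12)(d/30) = (13.5/12)(31/30) = 1.1625
PET = 75.152 × 1.1625 = 87.364 mm/month

87.4 mm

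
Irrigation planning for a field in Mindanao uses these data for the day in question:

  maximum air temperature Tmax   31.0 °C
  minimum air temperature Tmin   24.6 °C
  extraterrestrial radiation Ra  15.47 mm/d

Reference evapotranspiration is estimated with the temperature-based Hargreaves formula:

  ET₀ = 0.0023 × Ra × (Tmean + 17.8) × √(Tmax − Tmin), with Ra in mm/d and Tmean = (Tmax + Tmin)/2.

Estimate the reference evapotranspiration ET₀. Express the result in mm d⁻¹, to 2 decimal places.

4.10 mm d⁻¹

Tmean = (31.0 + 24.6)/2 = 27.80 °C
ET₀ = 0.0023 × 15.47 × (27.80 + 17.8) × √6.4 = 0.0023 × 15.47 × 45.60 × 2.5298 = 4.1046 mm/d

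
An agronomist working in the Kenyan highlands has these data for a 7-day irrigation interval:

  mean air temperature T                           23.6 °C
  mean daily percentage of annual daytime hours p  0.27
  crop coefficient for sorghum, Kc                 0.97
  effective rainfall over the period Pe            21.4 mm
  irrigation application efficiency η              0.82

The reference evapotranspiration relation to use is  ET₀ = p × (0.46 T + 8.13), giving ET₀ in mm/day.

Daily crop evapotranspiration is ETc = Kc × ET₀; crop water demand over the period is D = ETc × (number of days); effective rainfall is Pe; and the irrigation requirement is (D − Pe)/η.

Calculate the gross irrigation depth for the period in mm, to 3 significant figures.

ET₀ = 0.27 × (0.46 × 23.6 + 8.13) = 0.27 × 18.986 = 5.1262 mm/d
ETc = Kc × ET₀ = 0.97 × 5.1262 = 4.9724 mm/d
Crop demand D = ETc × 7 d = 4.9724 × 7 = 34.807 mm
D − Pe = 34.807 − 21.4 = 13.407 mm
Gross irrigation = 13.407 / 0.82 = 16.350 mm

16.4 mm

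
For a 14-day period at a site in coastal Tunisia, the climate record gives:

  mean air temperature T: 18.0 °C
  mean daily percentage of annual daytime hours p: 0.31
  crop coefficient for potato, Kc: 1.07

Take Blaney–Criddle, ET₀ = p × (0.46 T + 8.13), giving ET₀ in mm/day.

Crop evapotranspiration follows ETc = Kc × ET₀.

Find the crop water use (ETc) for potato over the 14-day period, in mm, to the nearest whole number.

ET₀ = 0.31 × (0.46 × 18.0 + 8.13) = 0.31 × 16.410 = 5.0871 mm/d
ETc = Kc × ET₀ = 1.07 × 5.0871 = 5.4432 mm/d
Over 14 days: 5.4432 × 14 = 76.205 mm

76 mm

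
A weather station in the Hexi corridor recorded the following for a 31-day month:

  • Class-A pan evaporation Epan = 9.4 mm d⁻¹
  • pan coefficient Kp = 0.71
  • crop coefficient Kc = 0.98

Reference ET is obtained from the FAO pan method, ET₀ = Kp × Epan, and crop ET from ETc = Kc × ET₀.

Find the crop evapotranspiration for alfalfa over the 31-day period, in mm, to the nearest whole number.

203 mm

ET₀ = 0.71 × 9.4 = 6.6740 mm/d
ETc = Kc × ET₀ = 0.98 × 6.6740 = 6.5405 mm/d
Over 31 days: 6.5405 × 31 = 202.756 mm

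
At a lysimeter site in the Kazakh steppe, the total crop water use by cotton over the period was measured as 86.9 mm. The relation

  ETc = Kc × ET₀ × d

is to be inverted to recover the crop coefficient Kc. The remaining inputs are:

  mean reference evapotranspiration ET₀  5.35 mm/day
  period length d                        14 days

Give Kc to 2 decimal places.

1.16

ETc = Kc × ET₀ × d  ⇒  Kc = ETc / (ET₀ × d)
Kc = 86.9 / (5.35 × 14) = 86.9 / 74.90 = 1.1602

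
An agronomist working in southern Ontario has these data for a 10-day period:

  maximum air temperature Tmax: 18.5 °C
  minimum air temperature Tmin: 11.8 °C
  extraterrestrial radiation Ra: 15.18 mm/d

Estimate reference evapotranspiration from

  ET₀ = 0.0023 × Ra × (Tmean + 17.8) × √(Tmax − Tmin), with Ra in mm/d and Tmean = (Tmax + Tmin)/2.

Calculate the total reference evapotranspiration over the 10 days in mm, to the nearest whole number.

30 mm

Tmean = (18.5 + 11.8)/2 = 15.15 °C
ET₀ = 0.0023 × 15.18 × (15.15 + 17.8) × √6.7 = 0.0023 × 15.18 × 32.95 × 2.5884 = 2.9777 mm/d
Over 10 days: 2.9777 × 10 = 29.777 mm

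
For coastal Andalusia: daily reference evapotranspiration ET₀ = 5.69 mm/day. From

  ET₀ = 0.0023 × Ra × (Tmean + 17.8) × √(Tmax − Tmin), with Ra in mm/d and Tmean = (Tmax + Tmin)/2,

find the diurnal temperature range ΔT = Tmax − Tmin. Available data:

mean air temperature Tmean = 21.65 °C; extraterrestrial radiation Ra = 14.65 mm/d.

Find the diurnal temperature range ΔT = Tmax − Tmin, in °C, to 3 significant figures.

√ΔT = ET₀ / [0.0023 × Ra × (Tmean+17.8)] = 5.69 / (0.0023 × 14.65 × 39.45) = 4.2806
ΔT = 4.2806² = 18.324 °C

18.3 °C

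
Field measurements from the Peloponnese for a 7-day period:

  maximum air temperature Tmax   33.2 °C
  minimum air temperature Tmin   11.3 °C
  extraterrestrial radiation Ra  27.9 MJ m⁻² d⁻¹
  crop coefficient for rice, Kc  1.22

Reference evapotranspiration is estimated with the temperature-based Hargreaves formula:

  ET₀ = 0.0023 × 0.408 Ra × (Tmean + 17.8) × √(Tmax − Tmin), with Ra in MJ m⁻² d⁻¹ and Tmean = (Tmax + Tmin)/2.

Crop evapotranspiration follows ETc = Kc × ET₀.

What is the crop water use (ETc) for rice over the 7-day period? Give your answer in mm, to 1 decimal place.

41.9 mm

Tmean = (33.2 + 11.3)/2 = 22.25 °C
0.408 Ra = 0.408 × 27.9 = 11.3832 mm/d equivalent
ET₀ = 0.0023 × 11.3832 × (22.25 + 17.8) × √21.9 = 0.0023 × 11.3832 × 40.05 × 4.6797 = 4.9070 mm/d
ETc = Kc × ET₀ = 1.22 × 4.9070 = 5.9865 mm/d
Over 7 days: 5.9865 × 7 = 41.906 mm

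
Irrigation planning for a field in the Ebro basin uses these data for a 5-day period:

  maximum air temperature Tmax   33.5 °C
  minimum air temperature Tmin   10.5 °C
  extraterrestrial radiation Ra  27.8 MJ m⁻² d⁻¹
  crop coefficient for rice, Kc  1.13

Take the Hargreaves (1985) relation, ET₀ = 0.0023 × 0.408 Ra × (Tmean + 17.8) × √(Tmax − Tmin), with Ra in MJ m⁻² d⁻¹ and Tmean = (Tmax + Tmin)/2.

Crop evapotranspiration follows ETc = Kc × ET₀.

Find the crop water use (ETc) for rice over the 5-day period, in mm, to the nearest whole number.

Tmean = (33.5 + 10.5)/2 = 22.00 °C
0.408 Ra = 0.408 × 27.8 = 11.3424 mm/d equivalent
ET₀ = 0.0023 × 11.3424 × (22.00 + 17.8) × √23.0 = 0.0023 × 11.3424 × 39.80 × 4.7958 = 4.9794 mm/d
ETc = Kc × ET₀ = 1.13 × 4.9794 = 5.6267 mm/d
Over 5 days: 5.6267 × 5 = 28.134 mm

28 mm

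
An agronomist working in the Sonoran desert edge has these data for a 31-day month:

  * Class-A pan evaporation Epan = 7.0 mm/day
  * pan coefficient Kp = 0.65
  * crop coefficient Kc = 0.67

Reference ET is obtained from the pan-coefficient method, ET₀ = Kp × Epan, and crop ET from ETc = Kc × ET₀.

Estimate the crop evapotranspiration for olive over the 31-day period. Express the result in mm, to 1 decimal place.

ET₀ = 0.65 × 7.0 = 4.5500 mm/d
ETc = Kc × ET₀ = 0.67 × 4.5500 = 3.0485 mm/d
Over 31 days: 3.0485 × 31 = 94.504 mm

94.5 mm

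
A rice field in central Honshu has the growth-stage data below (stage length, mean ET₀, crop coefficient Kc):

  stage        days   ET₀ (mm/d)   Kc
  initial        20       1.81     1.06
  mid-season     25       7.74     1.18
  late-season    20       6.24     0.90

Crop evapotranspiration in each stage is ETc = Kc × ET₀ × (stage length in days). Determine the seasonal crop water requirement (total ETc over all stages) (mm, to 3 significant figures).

379 mm

initial: 1.06 × 1.81 × 20 = 38.37 mm
mid-season: 1.18 × 7.74 × 25 = 228.33 mm
late-season: 0.90 × 6.24 × 20 = 112.32 mm
Seasonal total = 379.02 mm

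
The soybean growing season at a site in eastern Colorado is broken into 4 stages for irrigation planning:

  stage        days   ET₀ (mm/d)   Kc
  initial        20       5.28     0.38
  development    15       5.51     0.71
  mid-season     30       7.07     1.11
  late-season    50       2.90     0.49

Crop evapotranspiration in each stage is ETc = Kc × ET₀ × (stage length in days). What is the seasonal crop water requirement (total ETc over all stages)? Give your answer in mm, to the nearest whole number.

initial: 0.38 × 5.28 × 20 = 40.13 mm
development: 0.71 × 5.51 × 15 = 58.68 mm
mid-season: 1.11 × 7.07 × 30 = 235.43 mm
late-season: 0.49 × 2.90 × 50 = 71.05 mm
Seasonal total = 405.29 mm

405 mm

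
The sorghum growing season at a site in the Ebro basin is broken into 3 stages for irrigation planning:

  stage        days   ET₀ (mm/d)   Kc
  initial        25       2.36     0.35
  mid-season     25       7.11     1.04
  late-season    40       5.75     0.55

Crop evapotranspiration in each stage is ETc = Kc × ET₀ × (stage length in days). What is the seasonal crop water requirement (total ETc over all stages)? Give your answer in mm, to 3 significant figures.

332 mm

initial: 0.35 × 2.36 × 25 = 20.65 mm
mid-season: 1.04 × 7.11 × 25 = 184.86 mm
late-season: 0.55 × 5.75 × 40 = 126.50 mm
Seasonal total = 332.01 mm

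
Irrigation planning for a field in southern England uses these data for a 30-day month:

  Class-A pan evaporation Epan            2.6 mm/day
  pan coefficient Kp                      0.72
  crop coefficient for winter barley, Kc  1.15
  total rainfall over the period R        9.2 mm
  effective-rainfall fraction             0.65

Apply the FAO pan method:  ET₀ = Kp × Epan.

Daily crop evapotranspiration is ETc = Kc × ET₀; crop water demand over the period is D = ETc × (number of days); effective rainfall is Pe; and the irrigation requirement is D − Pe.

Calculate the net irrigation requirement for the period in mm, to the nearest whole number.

59 mm

ET₀ = 0.72 × 2.6 = 1.8720 mm/d
ETc = Kc × ET₀ = 1.15 × 1.8720 = 2.1528 mm/d
Crop demand D = ETc × 30 d = 2.1528 × 30 = 64.584 mm
Pe = 0.65 × 9.2 = 5.980 mm
D − Pe = 64.584 − 5.980 = 58.604 mm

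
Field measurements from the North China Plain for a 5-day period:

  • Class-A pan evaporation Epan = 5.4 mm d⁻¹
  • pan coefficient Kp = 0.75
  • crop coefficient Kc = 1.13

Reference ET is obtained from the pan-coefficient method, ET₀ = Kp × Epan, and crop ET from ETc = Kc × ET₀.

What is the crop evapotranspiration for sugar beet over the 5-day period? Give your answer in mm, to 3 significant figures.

ET₀ = 0.75 × 5.4 = 4.0500 mm/d
ETc = Kc × ET₀ = 1.13 × 4.0500 = 4.5765 mm/d
Over 5 days: 4.5765 × 5 = 22.883 mm

22.9 mm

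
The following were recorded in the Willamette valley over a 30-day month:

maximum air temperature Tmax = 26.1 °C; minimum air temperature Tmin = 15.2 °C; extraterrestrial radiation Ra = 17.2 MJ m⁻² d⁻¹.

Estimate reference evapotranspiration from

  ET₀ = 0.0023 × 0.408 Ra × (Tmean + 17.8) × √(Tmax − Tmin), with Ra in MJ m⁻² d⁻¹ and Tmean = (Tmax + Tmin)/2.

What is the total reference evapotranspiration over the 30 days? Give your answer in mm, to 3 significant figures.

61.5 mm

Tmean = (26.1 + 15.2)/2 = 20.65 °C
0.408 Ra = 0.408 × 17.2 = 7.0176 mm/d equivalent
ET₀ = 0.0023 × 7.0176 × (20.65 + 17.8) × √10.9 = 0.0023 × 7.0176 × 38.45 × 3.3015 = 2.0489 mm/d
Over 30 days: 2.0489 × 30 = 61.467 mm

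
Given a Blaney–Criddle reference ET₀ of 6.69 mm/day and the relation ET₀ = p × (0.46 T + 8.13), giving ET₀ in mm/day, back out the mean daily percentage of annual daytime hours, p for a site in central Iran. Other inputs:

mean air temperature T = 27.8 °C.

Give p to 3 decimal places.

p = ET₀ / (0.46 T + 8.13) = 6.69 / (0.46 × 27.8 + 8.13) = 6.69 / 20.918 = 0.3198

0.320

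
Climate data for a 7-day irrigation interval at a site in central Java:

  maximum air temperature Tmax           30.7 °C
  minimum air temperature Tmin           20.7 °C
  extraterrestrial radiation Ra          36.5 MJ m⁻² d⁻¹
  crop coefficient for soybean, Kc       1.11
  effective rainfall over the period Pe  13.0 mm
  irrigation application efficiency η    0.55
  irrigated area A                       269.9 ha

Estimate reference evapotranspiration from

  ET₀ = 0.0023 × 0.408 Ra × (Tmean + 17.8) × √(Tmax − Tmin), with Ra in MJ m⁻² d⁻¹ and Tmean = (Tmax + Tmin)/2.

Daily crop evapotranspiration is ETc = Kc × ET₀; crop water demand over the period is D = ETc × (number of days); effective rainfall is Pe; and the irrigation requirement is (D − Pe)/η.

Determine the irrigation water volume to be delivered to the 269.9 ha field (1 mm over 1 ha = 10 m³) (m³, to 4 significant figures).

Tmean = (30.7 + 20.7)/2 = 25.70 °C
0.408 Ra = 0.408 × 36.5 = 14.8920 mm/d equivalent
ET₀ = 0.0023 × 14.8920 × (25.70 + 17.8) × √10.0 = 0.0023 × 14.8920 × 43.50 × 3.1623 = 4.7117 mm/d
ETc = Kc × ET₀ = 1.11 × 4.7117 = 5.2300 mm/d
Crop demand D = ETc × 7 d = 5.2300 × 7 = 36.610 mm
D − Pe = 36.610 − 13.0 = 23.610 mm
Gross irrigation = 23.610 / 0.55 = 42.927 mm
Volume = 42.927 mm × 269.9 ha × 10 = 115860.0 m³

115900 m³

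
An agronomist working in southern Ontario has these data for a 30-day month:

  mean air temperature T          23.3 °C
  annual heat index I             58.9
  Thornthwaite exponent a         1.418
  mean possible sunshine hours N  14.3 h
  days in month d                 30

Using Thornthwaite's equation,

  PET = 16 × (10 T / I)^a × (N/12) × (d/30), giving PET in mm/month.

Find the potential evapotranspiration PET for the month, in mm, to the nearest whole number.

134 mm

10T/I = 10 × 23.3 / 58.9 = 3.9559
(10T/I)^a = 3.9559^1.418 = 7.0290
Uncorrected PET = 16 × 7.0290 = 112.464 mm
Correction = (N/12)(d/30) = (14.3/12)(30/30) = 1.1917
PET = 112.464 × 1.1917 = 134.023 mm/month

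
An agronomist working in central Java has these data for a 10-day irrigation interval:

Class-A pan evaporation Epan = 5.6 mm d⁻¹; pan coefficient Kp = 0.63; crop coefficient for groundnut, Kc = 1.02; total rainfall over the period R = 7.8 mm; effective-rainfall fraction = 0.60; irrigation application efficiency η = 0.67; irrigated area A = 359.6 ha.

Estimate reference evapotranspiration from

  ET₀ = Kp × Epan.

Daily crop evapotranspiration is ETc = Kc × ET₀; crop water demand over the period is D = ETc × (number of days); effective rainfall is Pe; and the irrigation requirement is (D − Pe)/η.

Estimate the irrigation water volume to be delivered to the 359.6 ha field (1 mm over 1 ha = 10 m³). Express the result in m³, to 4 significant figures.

ET₀ = 0.63 × 5.6 = 3.5280 mm/d
ETc = Kc × ET₀ = 1.02 × 3.5280 = 3.5986 mm/d
Crop demand D = ETc × 10 d = 3.5986 × 10 = 35.986 mm
Pe = 0.60 × 7.8 = 4.680 mm
D − Pe = 35.986 − 4.680 = 31.306 mm
Gross irrigation = 31.306 / 0.67 = 46.725 mm
Volume = 46.725 mm × 359.6 ha × 10 = 168023.1 m³

168000 m³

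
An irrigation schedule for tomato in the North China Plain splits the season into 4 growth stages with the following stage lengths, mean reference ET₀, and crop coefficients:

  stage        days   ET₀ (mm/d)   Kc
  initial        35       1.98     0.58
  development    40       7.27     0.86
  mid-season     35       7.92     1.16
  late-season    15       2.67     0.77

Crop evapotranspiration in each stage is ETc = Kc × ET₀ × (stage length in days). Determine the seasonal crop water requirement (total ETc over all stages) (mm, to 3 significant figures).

initial: 0.58 × 1.98 × 35 = 40.19 mm
development: 0.86 × 7.27 × 40 = 250.09 mm
mid-season: 1.16 × 7.92 × 35 = 321.55 mm
late-season: 0.77 × 2.67 × 15 = 30.84 mm
Seasonal total = 642.67 mm

643 mm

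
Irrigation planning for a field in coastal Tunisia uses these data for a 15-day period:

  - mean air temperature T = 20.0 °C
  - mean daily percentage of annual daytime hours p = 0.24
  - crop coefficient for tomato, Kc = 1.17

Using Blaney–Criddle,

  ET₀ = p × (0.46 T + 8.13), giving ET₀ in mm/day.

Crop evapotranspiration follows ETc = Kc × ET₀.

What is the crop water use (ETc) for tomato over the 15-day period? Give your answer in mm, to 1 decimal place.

73.0 mm

ET₀ = 0.24 × (0.46 × 20.0 + 8.13) = 0.24 × 17.330 = 4.1592 mm/d
ETc = Kc × ET₀ = 1.17 × 4.1592 = 4.8663 mm/d
Over 15 days: 4.8663 × 15 = 72.995 mm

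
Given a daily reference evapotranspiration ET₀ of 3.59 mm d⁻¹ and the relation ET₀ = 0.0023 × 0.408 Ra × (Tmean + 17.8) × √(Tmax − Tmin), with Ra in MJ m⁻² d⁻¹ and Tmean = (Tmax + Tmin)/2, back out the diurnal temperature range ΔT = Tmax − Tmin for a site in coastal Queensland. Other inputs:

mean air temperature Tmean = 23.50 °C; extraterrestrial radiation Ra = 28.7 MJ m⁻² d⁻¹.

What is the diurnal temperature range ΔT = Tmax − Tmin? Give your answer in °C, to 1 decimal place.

√ΔT = ET₀ / [0.0023 × 0.408 × Ra × (Tmean+17.8)] = 3.59 / (0.0023 × 11.7096 × 41.30) = 3.2276
ΔT = 3.2276² = 10.417 °C

10.4 °C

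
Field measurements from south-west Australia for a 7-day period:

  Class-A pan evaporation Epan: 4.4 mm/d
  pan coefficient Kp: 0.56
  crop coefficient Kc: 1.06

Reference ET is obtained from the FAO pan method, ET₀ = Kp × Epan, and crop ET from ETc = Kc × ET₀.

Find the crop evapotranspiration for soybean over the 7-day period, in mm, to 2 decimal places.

18.28 mm

ET₀ = 0.56 × 4.4 = 2.4640 mm/d
ETc = Kc × ET₀ = 1.06 × 2.4640 = 2.6118 mm/d
Over 7 days: 2.6118 × 7 = 18.283 mm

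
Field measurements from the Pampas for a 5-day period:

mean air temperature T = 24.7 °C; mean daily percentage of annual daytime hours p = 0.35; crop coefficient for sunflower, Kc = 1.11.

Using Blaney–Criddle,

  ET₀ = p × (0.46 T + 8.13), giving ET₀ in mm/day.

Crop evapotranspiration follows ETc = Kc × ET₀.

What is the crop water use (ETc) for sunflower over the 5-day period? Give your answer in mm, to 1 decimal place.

ET₀ = 0.35 × (0.46 × 24.7 + 8.13) = 0.35 × 19.492 = 6.8222 mm/d
ETc = Kc × ET₀ = 1.11 × 6.8222 = 7.5726 mm/d
Over 5 days: 7.5726 × 5 = 37.863 mm

37.9 mm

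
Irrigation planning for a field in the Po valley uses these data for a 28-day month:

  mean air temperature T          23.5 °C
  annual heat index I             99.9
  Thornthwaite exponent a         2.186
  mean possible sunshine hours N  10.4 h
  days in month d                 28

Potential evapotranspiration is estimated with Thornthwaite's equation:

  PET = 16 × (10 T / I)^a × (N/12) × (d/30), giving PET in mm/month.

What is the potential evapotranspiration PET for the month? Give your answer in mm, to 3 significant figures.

84.0 mm

10T/I = 10 × 23.5 / 99.9 = 2.3524
(10T/I)^a = 2.3524^2.186 = 6.4882
Uncorrected PET = 16 × 6.4882 = 103.811 mm
Correction = (N/12)(d/30) = (10.4/12)(28/30) = 0.8089
PET = 103.811 × 0.8089 = 83.973 mm/month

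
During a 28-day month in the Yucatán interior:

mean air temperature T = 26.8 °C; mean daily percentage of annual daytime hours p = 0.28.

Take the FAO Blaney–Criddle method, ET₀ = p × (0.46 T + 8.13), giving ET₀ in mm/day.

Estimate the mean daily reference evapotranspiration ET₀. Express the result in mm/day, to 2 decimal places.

ET₀ = 0.28 × (0.46 × 26.8 + 8.13) = 0.28 × 20.458 = 5.7282 mm/d

5.73 mm/day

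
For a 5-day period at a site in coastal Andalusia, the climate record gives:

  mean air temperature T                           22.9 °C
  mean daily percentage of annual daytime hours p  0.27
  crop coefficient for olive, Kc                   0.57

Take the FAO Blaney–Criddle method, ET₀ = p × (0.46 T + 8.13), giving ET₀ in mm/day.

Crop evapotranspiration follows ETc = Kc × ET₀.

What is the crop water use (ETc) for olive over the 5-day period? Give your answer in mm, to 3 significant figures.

ET₀ = 0.27 × (0.46 × 22.9 + 8.13) = 0.27 × 18.664 = 5.0393 mm/d
ETc = Kc × ET₀ = 0.57 × 5.0393 = 2.8724 mm/d
Over 5 days: 2.8724 × 5 = 14.362 mm

14.4 mm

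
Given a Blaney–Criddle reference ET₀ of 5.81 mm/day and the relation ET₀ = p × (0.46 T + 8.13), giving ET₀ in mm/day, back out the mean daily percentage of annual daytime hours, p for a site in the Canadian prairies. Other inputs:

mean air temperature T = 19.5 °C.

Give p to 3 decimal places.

0.340

p = ET₀ / (0.46 T + 8.13) = 5.81 / (0.46 × 19.5 + 8.13) = 5.81 / 17.100 = 0.3398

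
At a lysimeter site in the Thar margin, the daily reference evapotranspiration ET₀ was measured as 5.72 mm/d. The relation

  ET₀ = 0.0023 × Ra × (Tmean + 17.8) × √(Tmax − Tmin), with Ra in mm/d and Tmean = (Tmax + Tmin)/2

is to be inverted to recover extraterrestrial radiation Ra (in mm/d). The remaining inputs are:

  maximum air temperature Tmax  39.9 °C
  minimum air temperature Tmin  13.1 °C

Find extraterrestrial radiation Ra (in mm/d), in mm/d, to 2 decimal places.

10.84 mm/d

Tmean = 26.50 °C; √ΔT = 5.1769
Ra = ET₀ / [0.0023 × (Tmean+17.8) × √ΔT] = 5.72 / (0.0023 × 44.30 × 5.1769) = 10.844 mm/d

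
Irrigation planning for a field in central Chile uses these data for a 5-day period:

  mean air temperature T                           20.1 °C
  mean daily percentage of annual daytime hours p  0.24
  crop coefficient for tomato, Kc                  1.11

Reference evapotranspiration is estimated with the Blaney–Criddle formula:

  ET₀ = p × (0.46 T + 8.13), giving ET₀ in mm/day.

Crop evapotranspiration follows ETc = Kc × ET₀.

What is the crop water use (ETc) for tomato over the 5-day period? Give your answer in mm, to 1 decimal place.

ET₀ = 0.24 × (0.46 × 20.1 + 8.13) = 0.24 × 17.376 = 4.1702 mm/d
ETc = Kc × ET₀ = 1.11 × 4.1702 = 4.6289 mm/d
Over 5 days: 4.6289 × 5 = 23.145 mm

23.1 mm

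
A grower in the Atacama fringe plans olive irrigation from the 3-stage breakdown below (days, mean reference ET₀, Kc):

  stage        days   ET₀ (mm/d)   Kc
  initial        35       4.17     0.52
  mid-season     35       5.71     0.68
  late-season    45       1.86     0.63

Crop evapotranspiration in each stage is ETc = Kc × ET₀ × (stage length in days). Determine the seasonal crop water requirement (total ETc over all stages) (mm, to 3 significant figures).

initial: 0.52 × 4.17 × 35 = 75.89 mm
mid-season: 0.68 × 5.71 × 35 = 135.90 mm
late-season: 0.63 × 1.86 × 45 = 52.73 mm
Seasonal total = 264.52 mm

265 mm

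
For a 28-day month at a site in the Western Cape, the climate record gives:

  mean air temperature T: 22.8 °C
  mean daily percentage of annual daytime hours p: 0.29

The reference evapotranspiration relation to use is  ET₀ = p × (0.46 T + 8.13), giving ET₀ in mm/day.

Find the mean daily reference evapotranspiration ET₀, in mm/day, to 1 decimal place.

5.4 mm/day

ET₀ = 0.29 × (0.46 × 22.8 + 8.13) = 0.29 × 18.618 = 5.3992 mm/d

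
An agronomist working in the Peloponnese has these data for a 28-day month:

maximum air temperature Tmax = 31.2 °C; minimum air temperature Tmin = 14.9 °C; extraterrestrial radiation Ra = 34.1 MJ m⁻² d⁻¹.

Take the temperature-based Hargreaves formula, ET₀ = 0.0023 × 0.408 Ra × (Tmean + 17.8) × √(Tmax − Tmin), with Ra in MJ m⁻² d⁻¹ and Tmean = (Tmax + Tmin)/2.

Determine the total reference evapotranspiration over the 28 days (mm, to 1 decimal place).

Tmean = (31.2 + 14.9)/2 = 23.05 °C
0.408 Ra = 0.408 × 34.1 = 13.9128 mm/d equivalent
ET₀ = 0.0023 × 13.9128 × (23.05 + 17.8) × √16.3 = 0.0023 × 13.9128 × 40.85 × 4.0373 = 5.2775 mm/d
Over 28 days: 5.2775 × 28 = 147.770 mm

147.8 mm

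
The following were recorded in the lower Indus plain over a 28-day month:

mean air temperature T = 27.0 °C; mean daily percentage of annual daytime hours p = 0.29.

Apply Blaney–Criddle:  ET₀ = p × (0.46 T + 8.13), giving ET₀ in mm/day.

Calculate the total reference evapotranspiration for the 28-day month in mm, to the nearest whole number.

ET₀ = 0.29 × (0.46 × 27.0 + 8.13) = 0.29 × 20.550 = 5.9595 mm/d
Monthly total = 5.9595 × 28 = 166.866 mm

167 mm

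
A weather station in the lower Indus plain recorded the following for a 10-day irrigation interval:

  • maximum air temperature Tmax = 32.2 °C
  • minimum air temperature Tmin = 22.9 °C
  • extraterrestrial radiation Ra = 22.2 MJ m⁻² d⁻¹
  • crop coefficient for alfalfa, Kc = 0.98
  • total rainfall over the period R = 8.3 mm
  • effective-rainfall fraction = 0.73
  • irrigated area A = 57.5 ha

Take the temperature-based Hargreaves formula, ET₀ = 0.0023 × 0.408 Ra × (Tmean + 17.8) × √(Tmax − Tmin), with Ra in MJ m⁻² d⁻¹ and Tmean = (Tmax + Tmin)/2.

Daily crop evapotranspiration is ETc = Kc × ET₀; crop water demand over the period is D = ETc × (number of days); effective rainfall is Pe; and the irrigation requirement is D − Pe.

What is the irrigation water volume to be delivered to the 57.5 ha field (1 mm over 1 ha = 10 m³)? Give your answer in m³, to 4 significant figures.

Tmean = (32.2 + 22.9)/2 = 27.55 °C
0.408 Ra = 0.408 × 22.2 = 9.0576 mm/d equivalent
ET₀ = 0.0023 × 9.0576 × (27.55 + 17.8) × √9.3 = 0.0023 × 9.0576 × 45.35 × 3.0496 = 2.8811 mm/d
ETc = Kc × ET₀ = 0.98 × 2.8811 = 2.8235 mm/d
Crop demand D = ETc × 10 d = 2.8235 × 10 = 28.235 mm
Pe = 0.73 × 8.3 = 6.059 mm
D − Pe = 28.235 − 6.059 = 22.176 mm
Volume = 22.176 mm × 57.5 ha × 10 = 12751.2 m³

12750 m³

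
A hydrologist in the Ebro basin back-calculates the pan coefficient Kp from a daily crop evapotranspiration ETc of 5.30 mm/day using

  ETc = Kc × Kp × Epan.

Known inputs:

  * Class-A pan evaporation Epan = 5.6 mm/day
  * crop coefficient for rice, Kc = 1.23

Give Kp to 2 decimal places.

ETc = Kc × Kp × Epan  ⇒  Kp = ETc / (Kc × Epan)
Kp = 5.30 / (1.23 × 5.6) = 5.30 / 6.888 = 0.7695

0.77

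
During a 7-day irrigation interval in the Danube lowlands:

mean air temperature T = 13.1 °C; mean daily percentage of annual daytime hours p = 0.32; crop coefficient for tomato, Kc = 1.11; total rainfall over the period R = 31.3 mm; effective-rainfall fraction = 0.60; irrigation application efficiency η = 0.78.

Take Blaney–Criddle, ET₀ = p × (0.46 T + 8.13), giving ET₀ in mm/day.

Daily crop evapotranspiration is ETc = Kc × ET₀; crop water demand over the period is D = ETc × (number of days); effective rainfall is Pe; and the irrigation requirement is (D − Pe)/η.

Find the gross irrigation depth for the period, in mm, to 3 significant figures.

21.0 mm

ET₀ = 0.32 × (0.46 × 13.1 + 8.13) = 0.32 × 14.156 = 4.5299 mm/d
ETc = Kc × ET₀ = 1.11 × 4.5299 = 5.0282 mm/d
Crop demand D = ETc × 7 d = 5.0282 × 7 = 35.197 mm
Pe = 0.60 × 31.3 = 18.780 mm
D − Pe = 35.197 − 18.780 = 16.417 mm
Gross irrigation = 16.417 / 0.78 = 21.047 mm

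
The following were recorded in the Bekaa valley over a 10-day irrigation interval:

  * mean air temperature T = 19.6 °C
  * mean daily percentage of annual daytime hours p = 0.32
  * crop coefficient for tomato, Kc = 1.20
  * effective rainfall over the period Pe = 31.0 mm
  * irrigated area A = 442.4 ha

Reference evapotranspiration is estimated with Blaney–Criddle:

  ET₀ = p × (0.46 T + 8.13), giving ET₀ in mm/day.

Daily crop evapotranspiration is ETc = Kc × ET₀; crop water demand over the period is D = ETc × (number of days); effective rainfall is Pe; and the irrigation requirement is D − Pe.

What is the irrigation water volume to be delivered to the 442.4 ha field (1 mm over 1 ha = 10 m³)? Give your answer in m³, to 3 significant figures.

154000 m³

ET₀ = 0.32 × (0.46 × 19.6 + 8.13) = 0.32 × 17.146 = 5.4867 mm/d
ETc = Kc × ET₀ = 1.20 × 5.4867 = 6.5840 mm/d
Crop demand D = ETc × 10 d = 6.5840 × 10 = 65.840 mm
D − Pe = 65.840 − 31.0 = 34.840 mm
Volume = 34.840 mm × 442.4 ha × 10 = 154132.2 m³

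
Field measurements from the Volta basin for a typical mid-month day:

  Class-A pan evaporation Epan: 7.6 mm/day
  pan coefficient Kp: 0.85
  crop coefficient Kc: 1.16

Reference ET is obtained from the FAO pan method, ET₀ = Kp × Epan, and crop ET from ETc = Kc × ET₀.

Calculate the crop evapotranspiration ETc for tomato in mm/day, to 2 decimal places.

ET₀ = 0.85 × 7.6 = 6.4600 mm/d
ETc = Kc × ET₀ = 1.16 × 6.4600 = 7.4936 mm/d

7.49 mm/day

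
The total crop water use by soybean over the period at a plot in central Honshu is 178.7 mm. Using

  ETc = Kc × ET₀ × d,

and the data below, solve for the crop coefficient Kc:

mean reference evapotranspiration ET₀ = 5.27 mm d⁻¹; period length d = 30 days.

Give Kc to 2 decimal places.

ETc = Kc × ET₀ × d  ⇒  Kc = ETc / (ET₀ × d)
Kc = 178.7 / (5.27 × 30) = 178.7 / 158.10 = 1.1303

1.13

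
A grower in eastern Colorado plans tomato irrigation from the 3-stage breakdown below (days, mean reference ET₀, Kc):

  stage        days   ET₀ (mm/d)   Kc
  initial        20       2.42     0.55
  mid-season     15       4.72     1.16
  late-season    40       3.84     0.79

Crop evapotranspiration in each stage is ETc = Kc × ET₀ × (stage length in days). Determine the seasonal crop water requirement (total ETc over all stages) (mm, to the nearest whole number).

230 mm

initial: 0.55 × 2.42 × 20 = 26.62 mm
mid-season: 1.16 × 4.72 × 15 = 82.13 mm
late-season: 0.79 × 3.84 × 40 = 121.34 mm
Seasonal total = 230.09 mm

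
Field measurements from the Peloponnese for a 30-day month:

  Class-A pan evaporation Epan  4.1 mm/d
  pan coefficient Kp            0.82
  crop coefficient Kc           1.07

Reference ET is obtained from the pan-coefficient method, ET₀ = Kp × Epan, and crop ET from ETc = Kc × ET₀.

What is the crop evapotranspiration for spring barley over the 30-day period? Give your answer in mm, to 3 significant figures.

108 mm

ET₀ = 0.82 × 4.1 = 3.3620 mm/d
ETc = Kc × ET₀ = 1.07 × 3.3620 = 3.5973 mm/d
Over 30 days: 3.5973 × 30 = 107.919 mm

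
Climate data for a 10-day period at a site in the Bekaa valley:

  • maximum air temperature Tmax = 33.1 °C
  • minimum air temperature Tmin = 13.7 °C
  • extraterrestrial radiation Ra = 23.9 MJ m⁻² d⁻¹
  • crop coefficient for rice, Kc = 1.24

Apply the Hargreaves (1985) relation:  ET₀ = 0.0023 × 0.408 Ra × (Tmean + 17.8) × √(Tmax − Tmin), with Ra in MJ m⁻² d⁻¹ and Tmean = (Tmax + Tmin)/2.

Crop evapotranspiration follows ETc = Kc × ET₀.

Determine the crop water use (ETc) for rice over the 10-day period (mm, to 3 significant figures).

Tmean = (33.1 + 13.7)/2 = 23.40 °C
0.408 Ra = 0.408 × 23.9 = 9.7512 mm/d equivalent
ET₀ = 0.0023 × 9.7512 × (23.40 + 17.8) × √19.4 = 0.0023 × 9.7512 × 41.20 × 4.4045 = 4.0699 mm/d
ETc = Kc × ET₀ = 1.24 × 4.0699 = 5.0467 mm/d
Over 10 days: 5.0467 × 10 = 50.467 mm

50.5 mm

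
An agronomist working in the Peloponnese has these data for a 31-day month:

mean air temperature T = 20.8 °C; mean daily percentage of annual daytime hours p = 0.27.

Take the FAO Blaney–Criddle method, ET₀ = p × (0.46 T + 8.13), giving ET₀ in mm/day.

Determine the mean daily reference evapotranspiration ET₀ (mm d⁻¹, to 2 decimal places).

4.78 mm d⁻¹

ET₀ = 0.27 × (0.46 × 20.8 + 8.13) = 0.27 × 17.698 = 4.7785 mm/d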